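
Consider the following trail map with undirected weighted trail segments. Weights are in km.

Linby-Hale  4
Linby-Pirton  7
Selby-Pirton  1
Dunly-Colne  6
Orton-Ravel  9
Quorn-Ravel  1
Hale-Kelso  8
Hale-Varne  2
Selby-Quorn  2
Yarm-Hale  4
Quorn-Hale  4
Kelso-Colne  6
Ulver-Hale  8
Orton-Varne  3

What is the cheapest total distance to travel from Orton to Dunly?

Settle nodes by increasing distance from Orton:
Orton: 0
Varne: 3  (via Orton)
Hale: 5  (via Varne)
Quorn: 9  (via Hale)
Ravel: 9  (via Orton)
Linby: 9  (via Hale)
Yarm: 9  (via Hale)
Selby: 11  (via Quorn)
Pirton: 12  (via Selby)
Kelso: 13  (via Hale)
Ulver: 13  (via Hale)
Colne: 19  (via Kelso)
Dunly: 25  (via Colne)
Shortest route: Orton–Varne–Hale–Kelso–Colne–Dunly = 25 km.

25 km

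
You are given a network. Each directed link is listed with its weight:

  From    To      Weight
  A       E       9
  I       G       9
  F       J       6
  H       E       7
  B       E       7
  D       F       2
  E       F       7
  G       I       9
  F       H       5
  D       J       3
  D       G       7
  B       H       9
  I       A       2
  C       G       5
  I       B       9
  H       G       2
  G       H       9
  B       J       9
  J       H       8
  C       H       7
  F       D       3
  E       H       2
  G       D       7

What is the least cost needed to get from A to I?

Candidate routes:
A - E - H - G - I: 9+2+2+9 = 22
A - E - F - H - G - I: 9+7+5+2+9 = 32
The minimum is 22 via A - E - H - G - I.

22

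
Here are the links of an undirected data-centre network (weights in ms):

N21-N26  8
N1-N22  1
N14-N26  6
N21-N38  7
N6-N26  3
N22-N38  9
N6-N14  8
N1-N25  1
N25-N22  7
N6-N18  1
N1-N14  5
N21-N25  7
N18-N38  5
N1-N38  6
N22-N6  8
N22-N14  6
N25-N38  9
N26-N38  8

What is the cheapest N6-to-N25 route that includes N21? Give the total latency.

Best N6 to N21: N6 → N26 → N21 costing 11
Best N21 to N25: N21 → N25 costing 7
Total via N21: 11 + 7 = 18 ms.

18 ms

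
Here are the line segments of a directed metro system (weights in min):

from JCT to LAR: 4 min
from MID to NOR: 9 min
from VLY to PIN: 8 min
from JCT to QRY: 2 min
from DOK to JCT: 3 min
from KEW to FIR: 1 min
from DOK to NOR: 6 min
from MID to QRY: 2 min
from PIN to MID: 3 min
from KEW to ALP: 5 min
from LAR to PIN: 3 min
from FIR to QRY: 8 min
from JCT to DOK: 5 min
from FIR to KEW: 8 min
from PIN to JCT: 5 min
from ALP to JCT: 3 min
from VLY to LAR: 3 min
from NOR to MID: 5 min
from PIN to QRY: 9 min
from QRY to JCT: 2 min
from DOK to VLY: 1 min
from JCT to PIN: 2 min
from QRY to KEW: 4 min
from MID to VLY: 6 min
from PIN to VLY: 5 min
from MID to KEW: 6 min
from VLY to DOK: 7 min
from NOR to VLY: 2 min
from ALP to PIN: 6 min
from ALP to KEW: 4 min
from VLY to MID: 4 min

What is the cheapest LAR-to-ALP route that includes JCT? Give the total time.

Shortest LAR→JCT: LAR → PIN → JCT = 8
Best JCT to ALP: JCT → QRY → KEW → ALP costing 11
Total via JCT: 8 + 11 = 19 min.

19 min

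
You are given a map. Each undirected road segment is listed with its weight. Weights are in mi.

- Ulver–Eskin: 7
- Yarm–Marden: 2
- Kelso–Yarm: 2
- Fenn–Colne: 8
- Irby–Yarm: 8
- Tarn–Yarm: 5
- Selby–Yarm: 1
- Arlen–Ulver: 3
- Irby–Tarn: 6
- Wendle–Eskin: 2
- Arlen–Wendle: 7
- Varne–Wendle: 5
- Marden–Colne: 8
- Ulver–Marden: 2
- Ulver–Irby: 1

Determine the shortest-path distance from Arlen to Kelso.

Enumerating some paths:
Arlen–Ulver–Irby–Tarn–Yarm–Kelso: 3+1+6+5+2 = 17
Arlen–Ulver–Irby–Yarm–Kelso: 3+1+8+2 = 14
Arlen–Ulver–Marden–Yarm–Kelso: 3+2+2+2 = 9
The minimum is 9 mi via Arlen–Ulver–Marden–Yarm–Kelso.

9 mi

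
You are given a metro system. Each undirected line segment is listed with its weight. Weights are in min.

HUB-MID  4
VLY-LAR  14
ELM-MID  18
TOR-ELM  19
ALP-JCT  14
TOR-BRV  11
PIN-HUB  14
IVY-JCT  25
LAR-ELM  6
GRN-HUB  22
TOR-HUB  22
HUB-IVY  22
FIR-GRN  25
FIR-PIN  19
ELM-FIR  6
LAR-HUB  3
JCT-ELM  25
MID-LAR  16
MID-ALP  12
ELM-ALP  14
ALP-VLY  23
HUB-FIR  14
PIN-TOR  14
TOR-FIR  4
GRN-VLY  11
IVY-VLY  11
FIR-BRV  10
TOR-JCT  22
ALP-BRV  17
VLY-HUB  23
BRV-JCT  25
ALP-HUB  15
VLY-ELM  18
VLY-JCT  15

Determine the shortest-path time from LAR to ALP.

Shortest distances from LAR:
LAR: 0
HUB: 3  (via LAR)
ELM: 6  (via LAR)
MID: 7  (via HUB)
FIR: 12  (via ELM)
VLY: 14  (via LAR)
TOR: 16  (via FIR)
PIN: 17  (via HUB)
ALP: 18  (via HUB)
Shortest route: LAR–HUB–ALP = 18 min.

18 min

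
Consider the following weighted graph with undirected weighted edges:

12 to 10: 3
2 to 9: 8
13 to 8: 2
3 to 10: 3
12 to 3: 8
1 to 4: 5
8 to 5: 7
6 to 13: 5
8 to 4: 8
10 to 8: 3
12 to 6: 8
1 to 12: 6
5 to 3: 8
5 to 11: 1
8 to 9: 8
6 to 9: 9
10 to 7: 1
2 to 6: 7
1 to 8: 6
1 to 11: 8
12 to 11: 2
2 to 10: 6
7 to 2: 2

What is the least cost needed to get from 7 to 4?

Enumerating some paths:
7 - 10 - 12 - 1 - 4: 1+3+6+5 = 15
7 - 10 - 8 - 4: 1+3+8 = 12
Cheapest is 7 - 10 - 8 - 4 at 12.

12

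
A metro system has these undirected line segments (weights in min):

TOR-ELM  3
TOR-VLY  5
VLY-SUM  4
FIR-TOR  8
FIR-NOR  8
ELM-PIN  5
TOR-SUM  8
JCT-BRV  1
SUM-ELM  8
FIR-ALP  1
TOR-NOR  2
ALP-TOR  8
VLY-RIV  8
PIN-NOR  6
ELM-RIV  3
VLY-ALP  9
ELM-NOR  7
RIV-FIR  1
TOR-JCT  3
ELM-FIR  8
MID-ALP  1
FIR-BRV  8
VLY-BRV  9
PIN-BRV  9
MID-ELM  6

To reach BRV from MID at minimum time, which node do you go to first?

ALP

Candidate routes:
MID → ALP → TOR → JCT → BRV: 1+8+3+1 = 13
MID → ALP → FIR → BRV: 1+1+8 = 10
MID → ALP → FIR → RIV → ELM → TOR → JCT → BRV: 1+1+1+3+3+3+1 = 13
MID → ELM → TOR → JCT → BRV: 6+3+3+1 = 13
Cheapest is MID → ALP → FIR → BRV at 10 min.
So from MID the first move is to ALP.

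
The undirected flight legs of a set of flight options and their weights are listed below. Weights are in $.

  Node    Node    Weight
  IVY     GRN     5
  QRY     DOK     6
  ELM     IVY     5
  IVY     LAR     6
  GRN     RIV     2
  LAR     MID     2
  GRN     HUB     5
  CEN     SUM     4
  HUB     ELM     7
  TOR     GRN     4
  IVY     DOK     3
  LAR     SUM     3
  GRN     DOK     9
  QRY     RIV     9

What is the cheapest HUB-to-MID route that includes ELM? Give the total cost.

$20

Best HUB to ELM: HUB–ELM costing 7
Shortest ELM→MID: ELM–IVY–LAR–MID = 13
Total via ELM: 7 + 13 = $20.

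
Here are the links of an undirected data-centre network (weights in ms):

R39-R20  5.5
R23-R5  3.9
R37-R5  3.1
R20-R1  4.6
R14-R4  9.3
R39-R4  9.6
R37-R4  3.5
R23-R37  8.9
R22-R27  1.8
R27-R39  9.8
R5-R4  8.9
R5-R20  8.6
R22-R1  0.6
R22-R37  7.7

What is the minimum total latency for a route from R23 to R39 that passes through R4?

Best R23 to R4: R23 → R5 → R37 → R4 costing 10.5
Best R4 to R39: R4 → R39 costing 9.6
Total via R4: 10.5 + 9.6 = 20.1 ms.

20.1 ms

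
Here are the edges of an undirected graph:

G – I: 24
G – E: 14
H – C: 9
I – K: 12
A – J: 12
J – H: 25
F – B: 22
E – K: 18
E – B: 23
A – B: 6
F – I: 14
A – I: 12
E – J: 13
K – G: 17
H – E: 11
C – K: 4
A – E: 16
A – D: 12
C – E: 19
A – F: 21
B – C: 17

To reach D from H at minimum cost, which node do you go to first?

E

Enumerating some paths:
H–E–A–D: 11+16+12 = 39
H–J–A–D: 25+12+12 = 49
H–E–J–A–D: 11+13+12+12 = 48
H–C–B–A–D: 9+17+6+12 = 44
The minimum is 39 via H–E–A–D.
So from H the first move is to E.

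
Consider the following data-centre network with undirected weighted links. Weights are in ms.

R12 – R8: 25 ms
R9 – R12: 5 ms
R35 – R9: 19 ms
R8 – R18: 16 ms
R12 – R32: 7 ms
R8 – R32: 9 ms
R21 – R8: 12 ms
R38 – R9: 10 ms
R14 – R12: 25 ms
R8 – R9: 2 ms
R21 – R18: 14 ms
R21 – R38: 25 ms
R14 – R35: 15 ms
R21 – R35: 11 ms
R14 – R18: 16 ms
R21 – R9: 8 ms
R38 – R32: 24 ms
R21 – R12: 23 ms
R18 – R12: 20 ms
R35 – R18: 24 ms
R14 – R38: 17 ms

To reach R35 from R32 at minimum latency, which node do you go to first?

Candidate routes:
R32–R8–R9–R35: 9+2+19 = 30
R32–R12–R9–R35: 7+5+19 = 31
Cheapest is R32–R8–R9–R35 at 30 ms.
So from R32 the first move is to R8.

R8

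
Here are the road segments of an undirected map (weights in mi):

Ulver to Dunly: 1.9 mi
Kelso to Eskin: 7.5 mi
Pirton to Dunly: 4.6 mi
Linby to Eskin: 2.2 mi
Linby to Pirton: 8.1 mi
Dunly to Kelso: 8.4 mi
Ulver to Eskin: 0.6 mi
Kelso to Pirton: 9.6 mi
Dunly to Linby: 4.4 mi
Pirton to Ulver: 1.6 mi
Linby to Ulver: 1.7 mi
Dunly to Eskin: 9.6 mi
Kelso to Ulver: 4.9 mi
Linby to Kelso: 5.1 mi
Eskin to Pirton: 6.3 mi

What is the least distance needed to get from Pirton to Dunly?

Running Dijkstra from Pirton:
Pirton: 0
Ulver: 1.6  (via Pirton)
Eskin: 2.2  (via Ulver)
Linby: 3.3  (via Ulver)
Dunly: 3.5  (via Ulver)
Shortest route: Pirton–Ulver–Dunly = 3.5 mi.

3.5 mi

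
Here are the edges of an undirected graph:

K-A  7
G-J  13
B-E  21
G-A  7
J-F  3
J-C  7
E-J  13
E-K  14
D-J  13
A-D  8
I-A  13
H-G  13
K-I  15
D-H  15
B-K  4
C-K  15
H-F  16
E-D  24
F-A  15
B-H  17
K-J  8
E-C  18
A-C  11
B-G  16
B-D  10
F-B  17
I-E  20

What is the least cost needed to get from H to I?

Shortest distances from H:
H: 0
G: 13  (via H)
D: 15  (via H)
F: 16  (via H)
B: 17  (via H)
J: 19  (via F)
A: 20  (via G)
K: 21  (via B)
C: 26  (via J)
E: 32  (via J)
I: 33  (via A)
Shortest route: H → G → A → I = 33.

33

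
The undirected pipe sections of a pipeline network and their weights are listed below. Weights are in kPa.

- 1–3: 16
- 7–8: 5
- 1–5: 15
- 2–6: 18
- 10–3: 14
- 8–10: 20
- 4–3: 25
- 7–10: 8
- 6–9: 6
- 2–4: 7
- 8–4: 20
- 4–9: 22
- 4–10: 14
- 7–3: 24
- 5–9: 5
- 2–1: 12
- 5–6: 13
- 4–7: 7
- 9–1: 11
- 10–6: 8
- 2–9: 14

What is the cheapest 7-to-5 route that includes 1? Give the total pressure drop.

41 kPa

Best 7 to 1: 7 → 4 → 2 → 1 costing 26
Shortest 1→5: 1 → 5 = 15
Total via 1: 26 + 15 = 41 kPa.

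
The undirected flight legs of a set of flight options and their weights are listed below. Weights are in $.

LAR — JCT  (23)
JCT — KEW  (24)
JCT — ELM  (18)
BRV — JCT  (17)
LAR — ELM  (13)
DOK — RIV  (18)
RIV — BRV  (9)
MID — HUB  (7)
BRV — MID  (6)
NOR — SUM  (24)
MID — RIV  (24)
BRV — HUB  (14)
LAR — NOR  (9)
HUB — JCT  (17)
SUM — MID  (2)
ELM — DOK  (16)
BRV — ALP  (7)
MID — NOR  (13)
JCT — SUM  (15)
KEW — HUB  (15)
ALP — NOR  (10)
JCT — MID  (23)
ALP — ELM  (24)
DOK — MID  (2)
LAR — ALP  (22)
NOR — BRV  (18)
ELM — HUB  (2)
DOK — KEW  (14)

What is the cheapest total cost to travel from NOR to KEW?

Enumerating some paths:
NOR - MID - DOK - KEW: 13+2+14 = 29
NOR - MID - HUB - KEW: 13+7+15 = 35
NOR - LAR - ELM - HUB - KEW: 9+13+2+15 = 39
NOR - ALP - BRV - MID - DOK - KEW: 10+7+6+2+14 = 39
Cheapest is NOR - MID - DOK - KEW at $29.

$29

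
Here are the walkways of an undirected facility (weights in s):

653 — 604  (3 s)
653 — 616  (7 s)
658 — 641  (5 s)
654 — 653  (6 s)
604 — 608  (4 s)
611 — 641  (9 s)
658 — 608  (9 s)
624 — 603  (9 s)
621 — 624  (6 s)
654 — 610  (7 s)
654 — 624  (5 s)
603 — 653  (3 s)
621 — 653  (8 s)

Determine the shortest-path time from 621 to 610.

18 s

Enumerating some paths:
621 → 624 → 654 → 610: 6+5+7 = 18
621 → 653 → 654 → 610: 8+6+7 = 21
621 → 624 → 603 → 653 → 654 → 610: 6+9+3+6+7 = 31
621 → 653 → 603 → 624 → 654 → 610: 8+3+9+5+7 = 32
Cheapest is 621 → 624 → 654 → 610 at 18 s.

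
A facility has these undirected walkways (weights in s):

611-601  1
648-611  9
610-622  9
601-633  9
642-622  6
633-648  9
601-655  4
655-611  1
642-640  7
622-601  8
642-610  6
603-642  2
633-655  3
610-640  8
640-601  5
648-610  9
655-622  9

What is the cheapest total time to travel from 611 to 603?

15 s

Enumerating some paths:
611–655–601–640–642–603: 1+4+5+7+2 = 19
611–601–622–642–603: 1+8+6+2 = 17
611–601–640–642–603: 1+5+7+2 = 15
611–655–622–642–603: 1+9+6+2 = 18
Cheapest is 611–601–640–642–603 at 15 s.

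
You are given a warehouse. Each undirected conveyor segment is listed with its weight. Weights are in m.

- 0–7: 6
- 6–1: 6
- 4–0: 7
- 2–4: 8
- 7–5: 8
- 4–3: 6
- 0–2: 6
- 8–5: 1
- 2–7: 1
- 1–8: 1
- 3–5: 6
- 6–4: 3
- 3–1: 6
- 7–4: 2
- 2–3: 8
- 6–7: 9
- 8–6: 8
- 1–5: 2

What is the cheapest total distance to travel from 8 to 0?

15 m

Shortest distances from 8:
8: 0
1: 1  (via 8)
5: 1  (via 8)
3: 7  (via 1)
6: 7  (via 1)
7: 9  (via 5)
2: 10  (via 7)
4: 10  (via 6)
0: 15  (via 7)
Shortest route: 8 → 5 → 7 → 0 = 15 m.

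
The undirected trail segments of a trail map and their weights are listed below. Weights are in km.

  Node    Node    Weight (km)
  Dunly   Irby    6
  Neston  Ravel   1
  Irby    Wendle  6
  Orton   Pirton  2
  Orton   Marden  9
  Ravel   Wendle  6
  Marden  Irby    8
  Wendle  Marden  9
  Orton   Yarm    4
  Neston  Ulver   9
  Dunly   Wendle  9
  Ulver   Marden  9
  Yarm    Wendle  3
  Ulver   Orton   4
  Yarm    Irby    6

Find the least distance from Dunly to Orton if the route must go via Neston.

Best Dunly to Neston: Dunly → Wendle → Ravel → Neston costing 16
Shortest Neston→Orton: Neston → Ulver → Orton = 13
Total via Neston: 16 + 13 = 29 km.

29 km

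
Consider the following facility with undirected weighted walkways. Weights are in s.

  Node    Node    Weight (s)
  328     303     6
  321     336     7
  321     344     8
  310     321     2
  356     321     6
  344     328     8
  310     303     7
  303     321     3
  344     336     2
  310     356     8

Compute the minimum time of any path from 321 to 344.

8 s

Shortest distances from 321:
321: 0
310: 2  (via 321)
303: 3  (via 321)
356: 6  (via 321)
336: 7  (via 321)
344: 8  (via 321)
Shortest route: 321 → 344 = 8 s.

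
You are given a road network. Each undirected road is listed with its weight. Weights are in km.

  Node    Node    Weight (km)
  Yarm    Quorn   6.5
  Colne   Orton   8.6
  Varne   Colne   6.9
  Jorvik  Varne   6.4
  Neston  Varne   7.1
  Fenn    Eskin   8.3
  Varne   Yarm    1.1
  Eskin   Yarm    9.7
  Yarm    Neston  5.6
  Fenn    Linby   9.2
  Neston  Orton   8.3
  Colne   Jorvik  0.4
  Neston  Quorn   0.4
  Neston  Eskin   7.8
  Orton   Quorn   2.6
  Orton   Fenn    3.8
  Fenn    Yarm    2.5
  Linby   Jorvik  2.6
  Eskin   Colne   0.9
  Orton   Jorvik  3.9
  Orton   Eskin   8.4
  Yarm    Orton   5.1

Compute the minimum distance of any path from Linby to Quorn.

9.1 km

Settle nodes by increasing distance from Linby:
Linby: 0
Jorvik: 2.6  (via Linby)
Colne: 3  (via Jorvik)
Eskin: 3.9  (via Colne)
Orton: 6.5  (via Jorvik)
Varne: 9  (via Jorvik)
Quorn: 9.1  (via Orton)
Shortest route: Linby–Jorvik–Orton–Quorn = 9.1 km.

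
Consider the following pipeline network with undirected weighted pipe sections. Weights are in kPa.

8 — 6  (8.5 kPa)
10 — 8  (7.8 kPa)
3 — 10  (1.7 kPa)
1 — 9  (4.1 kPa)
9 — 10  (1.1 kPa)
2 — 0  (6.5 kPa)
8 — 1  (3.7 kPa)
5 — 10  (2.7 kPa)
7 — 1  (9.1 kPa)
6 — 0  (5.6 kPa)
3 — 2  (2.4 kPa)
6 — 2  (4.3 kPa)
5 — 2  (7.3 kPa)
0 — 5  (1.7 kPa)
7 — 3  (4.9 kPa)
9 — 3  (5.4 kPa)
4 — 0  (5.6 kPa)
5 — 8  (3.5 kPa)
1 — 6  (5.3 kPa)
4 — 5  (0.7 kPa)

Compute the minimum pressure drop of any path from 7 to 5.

Settle nodes by increasing distance from 7:
7: 0
3: 4.9  (via 7)
10: 6.6  (via 3)
2: 7.3  (via 3)
9: 7.7  (via 10)
1: 9.1  (via 7)
5: 9.3  (via 10)
Shortest route: 7 → 3 → 10 → 5 = 9.3 kPa.

9.3 kPa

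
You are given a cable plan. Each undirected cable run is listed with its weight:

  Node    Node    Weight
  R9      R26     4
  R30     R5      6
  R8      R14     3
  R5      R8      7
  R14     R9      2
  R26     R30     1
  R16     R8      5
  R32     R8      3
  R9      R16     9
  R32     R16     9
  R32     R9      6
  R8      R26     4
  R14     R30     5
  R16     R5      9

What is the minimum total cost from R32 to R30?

Running Dijkstra from R32:
R32: 0
R8: 3  (via R32)
R14: 6  (via R8)
R9: 6  (via R32)
R26: 7  (via R8)
R16: 8  (via R8)
R30: 8  (via R26)
Shortest route: R32 → R8 → R26 → R30 = 8.

8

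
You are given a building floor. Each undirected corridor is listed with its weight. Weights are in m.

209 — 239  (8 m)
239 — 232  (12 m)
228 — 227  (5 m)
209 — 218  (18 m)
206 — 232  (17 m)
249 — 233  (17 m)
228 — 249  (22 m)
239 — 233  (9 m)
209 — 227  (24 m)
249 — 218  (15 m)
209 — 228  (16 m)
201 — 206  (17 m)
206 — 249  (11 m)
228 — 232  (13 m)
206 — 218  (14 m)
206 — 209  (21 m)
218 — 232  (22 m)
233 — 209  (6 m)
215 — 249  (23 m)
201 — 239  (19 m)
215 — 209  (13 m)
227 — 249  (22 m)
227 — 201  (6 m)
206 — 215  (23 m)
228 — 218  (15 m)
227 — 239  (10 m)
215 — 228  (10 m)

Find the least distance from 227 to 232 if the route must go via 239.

Best 227 to 239: 227 → 239 costing 10
Best 239 to 232: 239 → 232 costing 12
Total via 239: 10 + 12 = 22 m.

22 m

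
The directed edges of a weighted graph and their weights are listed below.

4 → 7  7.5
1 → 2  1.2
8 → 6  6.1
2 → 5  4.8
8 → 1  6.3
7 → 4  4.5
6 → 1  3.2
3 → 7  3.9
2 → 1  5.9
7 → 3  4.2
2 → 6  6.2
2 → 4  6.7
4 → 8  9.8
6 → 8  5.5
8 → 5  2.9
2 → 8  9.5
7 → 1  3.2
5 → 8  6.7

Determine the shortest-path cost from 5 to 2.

14.2

Shortest distances from 5:
5: 0
8: 6.7  (via 5)
6: 12.8  (via 8)
1: 13  (via 8)
2: 14.2  (via 1)
Shortest route: 5 → 8 → 1 → 2 = 14.2.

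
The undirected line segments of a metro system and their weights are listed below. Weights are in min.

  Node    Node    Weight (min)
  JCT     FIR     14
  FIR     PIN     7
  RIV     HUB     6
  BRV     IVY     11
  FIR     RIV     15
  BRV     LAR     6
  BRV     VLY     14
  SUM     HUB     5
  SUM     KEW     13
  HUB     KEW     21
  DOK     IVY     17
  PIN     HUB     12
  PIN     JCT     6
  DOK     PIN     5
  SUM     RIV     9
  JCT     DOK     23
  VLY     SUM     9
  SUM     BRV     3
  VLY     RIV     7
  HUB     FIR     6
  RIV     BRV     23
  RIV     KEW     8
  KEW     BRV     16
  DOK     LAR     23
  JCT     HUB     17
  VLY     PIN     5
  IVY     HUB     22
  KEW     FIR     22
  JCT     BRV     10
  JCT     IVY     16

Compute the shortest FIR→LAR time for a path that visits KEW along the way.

Best FIR to KEW: FIR–HUB–RIV–KEW costing 20
Shortest KEW→LAR: KEW–BRV–LAR = 22
Total via KEW: 20 + 22 = 42 min.

42 min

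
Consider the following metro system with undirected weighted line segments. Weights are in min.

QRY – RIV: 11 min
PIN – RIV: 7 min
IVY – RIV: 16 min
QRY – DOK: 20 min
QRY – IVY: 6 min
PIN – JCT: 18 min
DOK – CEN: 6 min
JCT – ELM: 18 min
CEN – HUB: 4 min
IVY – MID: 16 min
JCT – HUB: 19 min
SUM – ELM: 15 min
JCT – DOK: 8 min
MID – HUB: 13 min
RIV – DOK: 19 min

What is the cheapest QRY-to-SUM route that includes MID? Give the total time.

86 min

Shortest QRY→MID: QRY → IVY → MID = 22
Shortest MID→SUM: MID → HUB → CEN → DOK → JCT → ELM → SUM = 64
Total via MID: 22 + 64 = 86 min.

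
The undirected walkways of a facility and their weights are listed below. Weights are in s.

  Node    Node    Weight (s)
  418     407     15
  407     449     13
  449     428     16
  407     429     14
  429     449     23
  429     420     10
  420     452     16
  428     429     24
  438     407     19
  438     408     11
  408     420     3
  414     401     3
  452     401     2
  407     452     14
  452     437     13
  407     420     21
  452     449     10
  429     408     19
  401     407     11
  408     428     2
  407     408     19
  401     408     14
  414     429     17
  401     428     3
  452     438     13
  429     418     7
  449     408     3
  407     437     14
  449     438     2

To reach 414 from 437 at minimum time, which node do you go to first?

Enumerating some paths:
437 → 407 → 452 → 401 → 414: 14+14+2+3 = 33
437 → 452 → 401 → 414: 13+2+3 = 18
437 → 452 → 449 → 408 → 428 → 401 → 414: 13+10+3+2+3+3 = 34
437 → 407 → 401 → 414: 14+11+3 = 28
The minimum is 18 s via 437 → 452 → 401 → 414.
So from 437 the first move is to 452.

452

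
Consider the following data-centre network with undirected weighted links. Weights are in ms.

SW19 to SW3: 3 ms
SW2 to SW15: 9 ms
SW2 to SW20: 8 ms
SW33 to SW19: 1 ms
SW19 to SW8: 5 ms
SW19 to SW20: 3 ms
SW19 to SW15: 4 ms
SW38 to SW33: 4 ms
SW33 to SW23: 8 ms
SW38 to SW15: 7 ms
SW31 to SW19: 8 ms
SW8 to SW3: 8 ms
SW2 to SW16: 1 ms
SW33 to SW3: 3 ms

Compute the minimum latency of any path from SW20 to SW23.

Running Dijkstra from SW20:
SW20: 0
SW19: 3  (via SW20)
SW33: 4  (via SW19)
SW3: 6  (via SW19)
SW15: 7  (via SW19)
SW8: 8  (via SW19)
SW2: 8  (via SW20)
SW38: 8  (via SW33)
SW16: 9  (via SW2)
SW31: 11  (via SW19)
SW23: 12  (via SW33)
Shortest route: SW20 → SW19 → SW33 → SW23 = 12 ms.

12 ms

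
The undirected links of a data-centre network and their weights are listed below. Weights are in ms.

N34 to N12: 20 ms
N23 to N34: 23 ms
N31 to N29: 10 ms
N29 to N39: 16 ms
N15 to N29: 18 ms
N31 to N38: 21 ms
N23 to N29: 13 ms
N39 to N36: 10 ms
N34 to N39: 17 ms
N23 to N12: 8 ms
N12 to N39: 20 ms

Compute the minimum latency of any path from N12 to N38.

52 ms

Running Dijkstra from N12:
N12: 0
N23: 8  (via N12)
N34: 20  (via N12)
N39: 20  (via N12)
N29: 21  (via N23)
N36: 30  (via N39)
N31: 31  (via N29)
N15: 39  (via N29)
N38: 52  (via N31)
Shortest route: N12–N23–N29–N31–N38 = 52 ms.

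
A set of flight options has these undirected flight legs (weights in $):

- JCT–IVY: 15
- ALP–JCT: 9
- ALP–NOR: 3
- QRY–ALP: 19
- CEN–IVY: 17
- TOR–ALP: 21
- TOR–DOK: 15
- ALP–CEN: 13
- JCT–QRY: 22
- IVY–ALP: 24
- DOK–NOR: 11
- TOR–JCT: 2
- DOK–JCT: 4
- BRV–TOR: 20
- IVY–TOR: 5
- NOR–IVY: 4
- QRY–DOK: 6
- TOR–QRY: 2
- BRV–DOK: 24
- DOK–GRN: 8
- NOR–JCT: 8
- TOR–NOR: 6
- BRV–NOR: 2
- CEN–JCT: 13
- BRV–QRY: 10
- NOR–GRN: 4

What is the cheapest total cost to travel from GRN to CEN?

Settle nodes by increasing distance from GRN:
GRN: 0
NOR: 4  (via GRN)
BRV: 6  (via NOR)
ALP: 7  (via NOR)
IVY: 8  (via NOR)
DOK: 8  (via GRN)
TOR: 10  (via NOR)
JCT: 12  (via NOR)
QRY: 12  (via TOR)
CEN: 20  (via ALP)
Shortest route: GRN → NOR → ALP → CEN = $20.

$20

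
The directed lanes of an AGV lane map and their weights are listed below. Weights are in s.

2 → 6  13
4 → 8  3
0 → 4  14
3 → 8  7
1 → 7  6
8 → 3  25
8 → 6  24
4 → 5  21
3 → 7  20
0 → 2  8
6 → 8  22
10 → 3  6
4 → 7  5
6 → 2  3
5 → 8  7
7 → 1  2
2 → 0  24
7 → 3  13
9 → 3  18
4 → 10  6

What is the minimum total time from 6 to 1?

48 s

Compare a few routes:
6 → 8 → 3 → 7 → 1: 22+25+20+2 = 69
6 → 2 → 0 → 4 → 10 → 3 → 7 → 1: 3+24+14+6+6+20+2 = 75
6 → 2 → 0 → 4 → 7 → 1: 3+24+14+5+2 = 48
The minimum is 48 s via 6 → 2 → 0 → 4 → 7 → 1.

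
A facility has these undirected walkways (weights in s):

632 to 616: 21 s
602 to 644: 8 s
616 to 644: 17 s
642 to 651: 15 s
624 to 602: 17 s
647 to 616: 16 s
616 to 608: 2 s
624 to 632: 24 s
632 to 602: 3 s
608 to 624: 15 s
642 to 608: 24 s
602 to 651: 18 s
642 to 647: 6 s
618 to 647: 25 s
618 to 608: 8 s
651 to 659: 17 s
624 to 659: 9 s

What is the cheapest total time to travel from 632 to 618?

Settle nodes by increasing distance from 632:
632: 0
602: 3  (via 632)
644: 11  (via 602)
624: 20  (via 602)
616: 21  (via 632)
651: 21  (via 602)
608: 23  (via 616)
659: 29  (via 624)
618: 31  (via 608)
Shortest route: 632 → 616 → 608 → 618 = 31 s.

31 s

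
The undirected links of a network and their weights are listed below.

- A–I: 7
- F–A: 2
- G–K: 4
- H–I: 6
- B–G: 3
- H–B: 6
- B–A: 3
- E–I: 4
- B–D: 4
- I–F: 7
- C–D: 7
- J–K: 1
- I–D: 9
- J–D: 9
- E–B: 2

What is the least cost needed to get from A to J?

11

Settle nodes by increasing distance from A:
A: 0
F: 2  (via A)
B: 3  (via A)
E: 5  (via B)
G: 6  (via B)
D: 7  (via B)
I: 7  (via A)
H: 9  (via B)
K: 10  (via G)
J: 11  (via K)
Shortest route: A–B–G–K–J = 11.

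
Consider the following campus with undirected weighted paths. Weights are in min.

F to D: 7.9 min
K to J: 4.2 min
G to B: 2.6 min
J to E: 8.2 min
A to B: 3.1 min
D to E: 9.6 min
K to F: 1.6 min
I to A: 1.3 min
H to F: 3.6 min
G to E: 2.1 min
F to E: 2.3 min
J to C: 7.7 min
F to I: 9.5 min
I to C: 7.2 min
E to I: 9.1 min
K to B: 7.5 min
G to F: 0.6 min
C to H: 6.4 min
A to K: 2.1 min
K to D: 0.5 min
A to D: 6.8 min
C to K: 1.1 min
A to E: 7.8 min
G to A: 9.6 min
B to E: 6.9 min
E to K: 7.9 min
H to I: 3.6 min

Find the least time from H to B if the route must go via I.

Shortest H→I: H–I = 3.6
Shortest I→B: I–A–B = 4.4
Total via I: 3.6 + 4.4 = 8 min.

8 min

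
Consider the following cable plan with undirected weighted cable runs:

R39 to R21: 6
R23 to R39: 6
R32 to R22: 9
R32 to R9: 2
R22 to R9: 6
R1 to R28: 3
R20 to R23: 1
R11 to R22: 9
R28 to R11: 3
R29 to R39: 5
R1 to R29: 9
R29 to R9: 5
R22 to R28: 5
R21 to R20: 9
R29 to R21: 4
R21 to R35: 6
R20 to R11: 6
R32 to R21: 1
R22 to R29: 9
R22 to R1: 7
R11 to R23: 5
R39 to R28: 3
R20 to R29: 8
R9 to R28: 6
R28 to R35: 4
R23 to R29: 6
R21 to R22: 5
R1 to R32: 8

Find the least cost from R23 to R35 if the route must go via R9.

20

Best R23 to R9: R23 → R29 → R9 costing 11
Shortest R9→R35: R9 → R32 → R21 → R35 = 9
Total via R9: 11 + 9 = 20.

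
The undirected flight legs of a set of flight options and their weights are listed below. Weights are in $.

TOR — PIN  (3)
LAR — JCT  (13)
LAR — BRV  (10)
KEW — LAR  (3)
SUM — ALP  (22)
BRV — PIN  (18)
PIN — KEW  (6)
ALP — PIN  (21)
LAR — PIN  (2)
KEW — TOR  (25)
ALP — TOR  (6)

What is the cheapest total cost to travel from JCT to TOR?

$18

Compare a few routes:
JCT–LAR–KEW–PIN–TOR: 13+3+6+3 = 25
JCT–LAR–PIN–TOR: 13+2+3 = 18
Cheapest is JCT–LAR–PIN–TOR at $18.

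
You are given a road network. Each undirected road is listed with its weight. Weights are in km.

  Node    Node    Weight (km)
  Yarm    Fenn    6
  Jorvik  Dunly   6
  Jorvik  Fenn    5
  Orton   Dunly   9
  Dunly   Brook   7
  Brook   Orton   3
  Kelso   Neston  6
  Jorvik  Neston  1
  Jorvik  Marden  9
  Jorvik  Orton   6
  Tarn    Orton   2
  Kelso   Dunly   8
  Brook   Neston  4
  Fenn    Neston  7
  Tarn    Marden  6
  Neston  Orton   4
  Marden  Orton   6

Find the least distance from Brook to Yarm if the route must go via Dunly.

Best Brook to Dunly: Brook → Dunly costing 7
Best Dunly to Yarm: Dunly → Jorvik → Fenn → Yarm costing 17
Total via Dunly: 7 + 17 = 24 km.

24 km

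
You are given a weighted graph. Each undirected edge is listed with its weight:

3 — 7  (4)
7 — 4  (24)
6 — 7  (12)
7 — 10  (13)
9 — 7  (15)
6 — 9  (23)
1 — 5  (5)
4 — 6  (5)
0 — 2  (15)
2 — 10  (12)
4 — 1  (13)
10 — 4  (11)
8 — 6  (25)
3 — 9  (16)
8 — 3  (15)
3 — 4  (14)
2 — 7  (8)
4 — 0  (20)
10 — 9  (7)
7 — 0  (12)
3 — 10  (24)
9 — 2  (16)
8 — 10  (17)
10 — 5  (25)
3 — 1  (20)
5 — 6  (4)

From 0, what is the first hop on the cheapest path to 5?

Enumerating some paths:
0 - 4 - 1 - 5: 20+13+5 = 38
0 - 4 - 6 - 5: 20+5+4 = 29
0 - 2 - 7 - 6 - 5: 15+8+12+4 = 39
0 - 7 - 6 - 5: 12+12+4 = 28
The minimum is 28 via 0 - 7 - 6 - 5.
So from 0 the first move is to 7.

7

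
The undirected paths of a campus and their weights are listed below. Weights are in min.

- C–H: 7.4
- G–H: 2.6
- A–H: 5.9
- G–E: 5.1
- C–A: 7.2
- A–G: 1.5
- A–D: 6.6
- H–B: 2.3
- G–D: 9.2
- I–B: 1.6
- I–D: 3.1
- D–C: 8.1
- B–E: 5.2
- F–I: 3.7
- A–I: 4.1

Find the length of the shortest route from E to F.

10.5 min

Shortest distances from E:
E: 0
G: 5.1  (via E)
B: 5.2  (via E)
A: 6.6  (via G)
I: 6.8  (via B)
H: 7.5  (via B)
D: 9.9  (via I)
F: 10.5  (via I)
Shortest route: E–B–I–F = 10.5 min.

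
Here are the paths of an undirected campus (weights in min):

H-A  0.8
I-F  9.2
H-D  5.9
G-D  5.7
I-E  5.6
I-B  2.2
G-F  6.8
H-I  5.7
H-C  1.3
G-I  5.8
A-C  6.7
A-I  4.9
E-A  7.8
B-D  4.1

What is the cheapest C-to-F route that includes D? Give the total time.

19.7 min

Shortest C→D: C–H–D = 7.2
Best D to F: D–G–F costing 12.5
Total via D: 7.2 + 12.5 = 19.7 min.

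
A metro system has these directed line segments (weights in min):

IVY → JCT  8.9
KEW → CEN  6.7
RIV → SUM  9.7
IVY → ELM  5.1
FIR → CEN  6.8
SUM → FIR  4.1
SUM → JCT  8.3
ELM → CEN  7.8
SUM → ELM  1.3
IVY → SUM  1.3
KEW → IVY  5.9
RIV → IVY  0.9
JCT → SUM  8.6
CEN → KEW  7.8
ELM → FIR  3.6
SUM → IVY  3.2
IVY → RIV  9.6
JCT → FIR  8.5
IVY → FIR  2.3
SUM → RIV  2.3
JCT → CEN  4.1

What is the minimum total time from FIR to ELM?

23.1 min

Shortest distances from FIR:
FIR: 0
CEN: 6.8  (via FIR)
KEW: 14.6  (via CEN)
IVY: 20.5  (via KEW)
SUM: 21.8  (via IVY)
ELM: 23.1  (via SUM)
Shortest route: FIR → CEN → KEW → IVY → SUM → ELM = 23.1 min.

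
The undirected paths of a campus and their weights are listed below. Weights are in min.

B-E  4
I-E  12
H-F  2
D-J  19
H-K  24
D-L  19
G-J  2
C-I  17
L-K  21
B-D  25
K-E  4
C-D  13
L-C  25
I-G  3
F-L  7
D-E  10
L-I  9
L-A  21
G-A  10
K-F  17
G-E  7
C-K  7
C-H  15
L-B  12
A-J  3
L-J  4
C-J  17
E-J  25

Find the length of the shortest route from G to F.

13 min

Candidate routes:
G–J–L–F: 2+4+7 = 13
G–A–J–L–F: 10+3+4+7 = 24
G–I–L–F: 3+9+7 = 19
Cheapest is G–J–L–F at 13 min.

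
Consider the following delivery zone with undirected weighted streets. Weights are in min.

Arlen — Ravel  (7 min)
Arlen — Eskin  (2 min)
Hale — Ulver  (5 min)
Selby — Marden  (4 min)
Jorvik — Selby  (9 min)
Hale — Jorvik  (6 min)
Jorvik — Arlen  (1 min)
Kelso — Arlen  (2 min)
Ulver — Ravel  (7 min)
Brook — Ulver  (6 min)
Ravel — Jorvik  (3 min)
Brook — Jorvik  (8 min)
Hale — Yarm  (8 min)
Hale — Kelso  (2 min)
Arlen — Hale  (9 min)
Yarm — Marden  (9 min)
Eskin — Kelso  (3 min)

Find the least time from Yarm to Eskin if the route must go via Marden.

Best Yarm to Marden: Yarm–Marden costing 9
Best Marden to Eskin: Marden–Selby–Jorvik–Arlen–Eskin costing 16
Total via Marden: 9 + 16 = 25 min.

25 min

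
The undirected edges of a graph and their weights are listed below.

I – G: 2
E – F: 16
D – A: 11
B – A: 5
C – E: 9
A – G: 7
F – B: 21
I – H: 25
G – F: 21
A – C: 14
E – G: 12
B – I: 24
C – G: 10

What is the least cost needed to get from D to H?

45

Running Dijkstra from D:
D: 0
A: 11  (via D)
B: 16  (via A)
G: 18  (via A)
I: 20  (via G)
C: 25  (via A)
E: 30  (via G)
F: 37  (via B)
H: 45  (via I)
Shortest route: D–A–G–I–H = 45.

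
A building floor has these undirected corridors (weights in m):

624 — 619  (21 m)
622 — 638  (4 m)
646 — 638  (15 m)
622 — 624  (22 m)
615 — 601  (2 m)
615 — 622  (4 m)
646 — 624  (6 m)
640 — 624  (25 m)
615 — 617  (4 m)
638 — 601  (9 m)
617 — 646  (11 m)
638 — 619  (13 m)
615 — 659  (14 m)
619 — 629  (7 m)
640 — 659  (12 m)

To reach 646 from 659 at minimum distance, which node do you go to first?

615

Compare a few routes:
659 → 615 → 622 → 638 → 646: 14+4+4+15 = 37
659 → 640 → 624 → 646: 12+25+6 = 43
659 → 615 → 617 → 646: 14+4+11 = 29
659 → 615 → 601 → 638 → 646: 14+2+9+15 = 40
Cheapest is 659 → 615 → 617 → 646 at 29 m.
So from 659 the first move is to 615.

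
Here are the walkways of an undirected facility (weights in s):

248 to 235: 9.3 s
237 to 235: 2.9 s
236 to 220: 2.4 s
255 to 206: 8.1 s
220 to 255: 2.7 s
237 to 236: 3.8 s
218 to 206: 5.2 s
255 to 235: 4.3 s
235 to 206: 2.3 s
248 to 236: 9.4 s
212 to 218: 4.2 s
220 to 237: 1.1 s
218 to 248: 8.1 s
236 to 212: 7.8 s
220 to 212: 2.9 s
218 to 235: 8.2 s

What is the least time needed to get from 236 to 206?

8.7 s

Shortest distances from 236:
236: 0
220: 2.4  (via 236)
237: 3.5  (via 220)
255: 5.1  (via 220)
212: 5.3  (via 220)
235: 6.4  (via 237)
206: 8.7  (via 235)
Shortest route: 236–220–237–235–206 = 8.7 s.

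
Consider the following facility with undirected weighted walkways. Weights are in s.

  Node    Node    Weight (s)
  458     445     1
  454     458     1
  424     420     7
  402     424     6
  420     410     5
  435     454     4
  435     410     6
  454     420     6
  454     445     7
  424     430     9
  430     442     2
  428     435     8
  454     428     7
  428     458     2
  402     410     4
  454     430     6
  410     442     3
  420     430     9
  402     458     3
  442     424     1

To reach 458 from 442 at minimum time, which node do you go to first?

Candidate routes:
442 - 410 - 402 - 458: 3+4+3 = 10
442 - 430 - 454 - 458: 2+6+1 = 9
The minimum is 9 s via 442 - 430 - 454 - 458.
So from 442 the first move is to 430.

430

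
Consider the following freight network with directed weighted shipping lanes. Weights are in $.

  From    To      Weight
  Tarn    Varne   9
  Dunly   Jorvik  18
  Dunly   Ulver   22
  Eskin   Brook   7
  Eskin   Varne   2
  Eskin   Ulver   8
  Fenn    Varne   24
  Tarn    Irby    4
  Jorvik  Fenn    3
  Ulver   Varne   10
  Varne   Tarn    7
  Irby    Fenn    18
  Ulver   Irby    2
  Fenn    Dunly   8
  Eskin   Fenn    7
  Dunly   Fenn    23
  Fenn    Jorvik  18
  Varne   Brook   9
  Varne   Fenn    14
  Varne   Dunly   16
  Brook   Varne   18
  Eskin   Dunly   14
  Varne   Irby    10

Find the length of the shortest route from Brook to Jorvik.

$50

Candidate routes:
Brook - Varne - Fenn - Jorvik: 18+14+18 = 50
Brook - Varne - Dunly - Jorvik: 18+16+18 = 52
Cheapest is Brook - Varne - Fenn - Jorvik at $50.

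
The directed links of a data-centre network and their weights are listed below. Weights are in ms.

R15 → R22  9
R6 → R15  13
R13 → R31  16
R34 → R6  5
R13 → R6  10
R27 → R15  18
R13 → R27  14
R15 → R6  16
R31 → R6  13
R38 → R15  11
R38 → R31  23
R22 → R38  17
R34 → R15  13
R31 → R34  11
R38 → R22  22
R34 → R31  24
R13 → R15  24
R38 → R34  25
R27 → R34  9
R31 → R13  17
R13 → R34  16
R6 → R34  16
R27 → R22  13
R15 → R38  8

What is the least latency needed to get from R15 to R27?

Running Dijkstra from R15:
R15: 0
R38: 8  (via R15)
R22: 9  (via R15)
R6: 16  (via R15)
R31: 31  (via R38)
R34: 32  (via R6)
R13: 48  (via R31)
R27: 62  (via R13)
Shortest route: R15–R38–R31–R13–R27 = 62 ms.

62 ms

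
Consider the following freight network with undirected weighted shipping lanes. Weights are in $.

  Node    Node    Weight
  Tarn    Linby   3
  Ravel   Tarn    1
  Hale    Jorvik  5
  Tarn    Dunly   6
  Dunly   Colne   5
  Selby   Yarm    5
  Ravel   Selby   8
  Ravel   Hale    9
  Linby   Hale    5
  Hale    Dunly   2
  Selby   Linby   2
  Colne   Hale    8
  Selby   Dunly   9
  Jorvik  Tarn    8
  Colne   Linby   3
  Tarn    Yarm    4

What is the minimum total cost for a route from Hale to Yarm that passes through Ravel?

$14

Best Hale to Ravel: Hale–Ravel costing 9
Best Ravel to Yarm: Ravel–Tarn–Yarm costing 5
Total via Ravel: 9 + 5 = $14.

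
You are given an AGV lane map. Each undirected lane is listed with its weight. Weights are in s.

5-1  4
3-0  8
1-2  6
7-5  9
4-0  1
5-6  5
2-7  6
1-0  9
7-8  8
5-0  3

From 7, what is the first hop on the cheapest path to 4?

Compare a few routes:
7 → 5 → 1 → 0 → 4: 9+4+9+1 = 23
7 → 2 → 1 → 0 → 4: 6+6+9+1 = 22
7 → 5 → 0 → 4: 9+3+1 = 13
7 → 2 → 1 → 5 → 0 → 4: 6+6+4+3+1 = 20
Cheapest is 7 → 5 → 0 → 4 at 13 s.
So from 7 the first move is to 5.

5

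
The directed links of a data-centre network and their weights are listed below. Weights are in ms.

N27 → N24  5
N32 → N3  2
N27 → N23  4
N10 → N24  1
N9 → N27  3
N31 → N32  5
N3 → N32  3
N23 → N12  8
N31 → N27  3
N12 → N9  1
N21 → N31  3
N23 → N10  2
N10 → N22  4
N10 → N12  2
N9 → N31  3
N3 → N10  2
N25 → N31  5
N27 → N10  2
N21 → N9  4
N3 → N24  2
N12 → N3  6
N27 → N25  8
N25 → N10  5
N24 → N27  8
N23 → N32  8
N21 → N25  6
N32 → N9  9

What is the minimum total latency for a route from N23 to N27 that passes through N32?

Shortest N23→N32: N23 → N32 = 8
Shortest N32→N27: N32 → N3 → N10 → N12 → N9 → N27 = 10
Total via N32: 8 + 10 = 18 ms.

18 ms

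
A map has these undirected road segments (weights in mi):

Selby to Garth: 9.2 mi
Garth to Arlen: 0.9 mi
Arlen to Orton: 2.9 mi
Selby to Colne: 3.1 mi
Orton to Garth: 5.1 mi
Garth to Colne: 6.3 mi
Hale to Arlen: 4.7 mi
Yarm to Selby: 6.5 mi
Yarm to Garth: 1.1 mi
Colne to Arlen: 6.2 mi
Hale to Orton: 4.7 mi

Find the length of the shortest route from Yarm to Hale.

6.7 mi

Running Dijkstra from Yarm:
Yarm: 0
Garth: 1.1  (via Yarm)
Arlen: 2  (via Garth)
Orton: 4.9  (via Arlen)
Selby: 6.5  (via Yarm)
Hale: 6.7  (via Arlen)
Shortest route: Yarm → Garth → Arlen → Hale = 6.7 mi.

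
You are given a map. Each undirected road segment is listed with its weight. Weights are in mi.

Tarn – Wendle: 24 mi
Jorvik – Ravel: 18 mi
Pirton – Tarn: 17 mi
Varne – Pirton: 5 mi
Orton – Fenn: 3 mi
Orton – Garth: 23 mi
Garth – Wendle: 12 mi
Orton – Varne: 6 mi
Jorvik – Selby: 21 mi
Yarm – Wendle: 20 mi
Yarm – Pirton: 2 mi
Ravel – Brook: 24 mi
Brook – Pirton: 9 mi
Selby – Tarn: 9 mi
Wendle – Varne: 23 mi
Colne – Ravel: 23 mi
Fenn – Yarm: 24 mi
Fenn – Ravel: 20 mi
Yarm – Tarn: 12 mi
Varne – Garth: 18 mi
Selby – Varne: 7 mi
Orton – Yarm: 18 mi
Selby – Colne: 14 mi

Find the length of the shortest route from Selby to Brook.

Settle nodes by increasing distance from Selby:
Selby: 0
Varne: 7  (via Selby)
Tarn: 9  (via Selby)
Pirton: 12  (via Varne)
Orton: 13  (via Varne)
Colne: 14  (via Selby)
Yarm: 14  (via Pirton)
Fenn: 16  (via Orton)
Jorvik: 21  (via Selby)
Brook: 21  (via Pirton)
Shortest route: Selby → Varne → Pirton → Brook = 21 mi.

21 mi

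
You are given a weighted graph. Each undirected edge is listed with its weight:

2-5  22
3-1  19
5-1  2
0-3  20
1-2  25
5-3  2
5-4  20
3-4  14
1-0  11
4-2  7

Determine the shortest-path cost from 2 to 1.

Enumerating some paths:
2–4–3–5–1: 7+14+2+2 = 25
2–1: 25 = 25
2–5–1: 22+2 = 24
Cheapest is 2–5–1 at 24.

24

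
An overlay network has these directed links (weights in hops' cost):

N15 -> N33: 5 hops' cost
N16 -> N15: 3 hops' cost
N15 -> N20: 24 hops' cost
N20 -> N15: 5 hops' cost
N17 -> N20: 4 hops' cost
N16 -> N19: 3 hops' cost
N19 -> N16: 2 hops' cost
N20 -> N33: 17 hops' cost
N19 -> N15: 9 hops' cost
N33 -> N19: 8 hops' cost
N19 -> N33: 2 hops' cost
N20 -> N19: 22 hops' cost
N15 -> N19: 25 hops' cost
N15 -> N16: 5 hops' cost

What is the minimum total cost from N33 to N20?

Settle nodes by increasing distance from N33:
N33: 0
N19: 8  (via N33)
N16: 10  (via N19)
N15: 13  (via N16)
N20: 37  (via N15)
Shortest route: N33 → N19 → N16 → N15 → N20 = 37 hops' cost.

37 hops' cost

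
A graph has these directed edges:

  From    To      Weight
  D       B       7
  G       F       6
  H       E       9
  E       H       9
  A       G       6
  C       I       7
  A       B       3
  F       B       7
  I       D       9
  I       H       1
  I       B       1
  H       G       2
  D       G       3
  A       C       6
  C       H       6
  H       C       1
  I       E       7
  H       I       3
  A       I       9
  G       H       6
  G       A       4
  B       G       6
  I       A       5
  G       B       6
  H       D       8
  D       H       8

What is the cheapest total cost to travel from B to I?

Shortest distances from B:
B: 0
G: 6  (via B)
A: 10  (via G)
F: 12  (via G)
H: 12  (via G)
C: 13  (via H)
I: 15  (via H)
Shortest route: B → G → H → I = 15.

15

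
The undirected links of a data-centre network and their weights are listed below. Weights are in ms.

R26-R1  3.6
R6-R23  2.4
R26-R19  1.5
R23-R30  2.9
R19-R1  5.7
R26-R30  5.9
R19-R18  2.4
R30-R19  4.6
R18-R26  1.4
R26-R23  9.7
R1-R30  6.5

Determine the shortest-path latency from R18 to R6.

Shortest distances from R18:
R18: 0
R26: 1.4  (via R18)
R19: 2.4  (via R18)
R1: 5  (via R26)
R30: 7  (via R19)
R23: 9.9  (via R30)
R6: 12.3  (via R23)
Shortest route: R18–R19–R30–R23–R6 = 12.3 ms.

12.3 ms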